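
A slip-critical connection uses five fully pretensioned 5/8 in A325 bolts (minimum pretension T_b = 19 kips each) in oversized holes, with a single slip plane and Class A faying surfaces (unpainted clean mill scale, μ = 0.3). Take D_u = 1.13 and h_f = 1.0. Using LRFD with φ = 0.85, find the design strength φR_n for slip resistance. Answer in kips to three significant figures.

R_n = μ · D_u · h_f · T_b · n_s · n_b = 0.3 × 1.13 × 1.0 × 19 × 1 × 5 = 32.2 kips.
Design strength φR_n = 0.85 × 32.2 = 27.4 kips.

27.4 kips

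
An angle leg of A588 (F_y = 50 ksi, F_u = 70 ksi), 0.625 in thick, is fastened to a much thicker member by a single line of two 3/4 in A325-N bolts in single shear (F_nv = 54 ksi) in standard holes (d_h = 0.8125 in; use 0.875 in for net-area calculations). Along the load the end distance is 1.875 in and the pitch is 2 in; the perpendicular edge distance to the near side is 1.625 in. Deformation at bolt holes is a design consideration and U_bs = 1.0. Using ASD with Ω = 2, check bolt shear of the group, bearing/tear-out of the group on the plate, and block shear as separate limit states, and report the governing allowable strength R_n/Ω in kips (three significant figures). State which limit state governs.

23.9 kips (bolt shear governs)

Bolt shear: A_b = π·0.75²/4 = 0.4418 in²; R_n = 54 × 0.4418 × 2 × 1 = 47.71 kips → 47.71 / 2 = 23.9 kips.
Bearing: edge l_c = 1.469, r_n = 77.11 kips; interior l_c = 1.188, r_n = 62.34 kips; R_n = 77.11 + 1·62.34 = 139.5 kips → 69.7 kips.
Block shear: A_gv = 2.422, A_nv = 1.602, A_nt = 0.7422 in²; R_n = min(0.6F_uA_nv, 0.6F_yA_gv) + U_bs·F_u·A_nt = 119.2 kips → 59.6 kips.
Bolt shear governs: 23.9 kips.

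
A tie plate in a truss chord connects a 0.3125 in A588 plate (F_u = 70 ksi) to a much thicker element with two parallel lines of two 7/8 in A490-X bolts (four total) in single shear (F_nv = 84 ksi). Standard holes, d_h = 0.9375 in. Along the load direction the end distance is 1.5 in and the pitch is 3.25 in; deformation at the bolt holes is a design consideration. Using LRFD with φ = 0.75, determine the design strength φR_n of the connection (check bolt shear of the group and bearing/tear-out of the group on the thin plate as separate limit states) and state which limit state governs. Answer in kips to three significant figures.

Bolt shear: A_b = π·0.875²/4 = 0.6013 in²; R_n = 84 × 0.6013 × 4 × 1 = 202 kips → 0.75 × 202 = 152 kips.
Bearing (1.2 l_c t F_u ≤ 2.4 d t F_u): upper limit = 2.4·0.875·0.3125·70 = 45.94 kips.
  Edge l_c = 1.5 − 0.9375/2 = 1.031 → r_n = 27.07 kips; interior l_c = 3.25 − 0.9375 = 2.312 → r_n = 45.94 kips.
  R_n,bearing = 2·27.07 + 2·45.94 = 146 kips → 0.75 × 146 = 110 kips.
Bearing governs: 110 kips.

110 kips (bearing governs)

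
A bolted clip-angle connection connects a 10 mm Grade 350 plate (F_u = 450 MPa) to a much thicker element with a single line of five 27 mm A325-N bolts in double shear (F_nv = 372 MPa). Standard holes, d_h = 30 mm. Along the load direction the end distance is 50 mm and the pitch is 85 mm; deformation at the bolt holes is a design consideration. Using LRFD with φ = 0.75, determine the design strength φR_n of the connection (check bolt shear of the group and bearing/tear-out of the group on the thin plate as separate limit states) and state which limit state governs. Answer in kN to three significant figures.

Bolt shear: A_b = π·27²/4 = 572.6 mm²; R_n = 372 × 572.6 × 5 × 2 / 1000 = 2130 kN → 0.75 × 2130 = 1600 kN.
Bearing (1.2 l_c t F_u ≤ 2.4 d t F_u): upper limit = 2.4·27·10·450 / 1000 = 291.6 kN.
  Edge l_c = 50 − 30/2 = 35 → r_n = 189 kN; interior l_c = 85 − 30 = 55 → r_n = 291.6 kN.
  R_n,bearing = 1·189 + 4·291.6 = 1355 kN → 0.75 × 1355 = 1020 kN.
Bearing governs: 1020 kN.

1020 kN (bearing governs)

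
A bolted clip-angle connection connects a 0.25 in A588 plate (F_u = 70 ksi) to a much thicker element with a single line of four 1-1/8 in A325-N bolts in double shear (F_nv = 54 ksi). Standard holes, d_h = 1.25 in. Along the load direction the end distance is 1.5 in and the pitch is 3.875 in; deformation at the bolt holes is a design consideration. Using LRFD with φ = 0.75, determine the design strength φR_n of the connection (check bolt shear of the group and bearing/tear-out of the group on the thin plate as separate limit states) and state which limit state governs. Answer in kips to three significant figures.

Bolt shear: A_b = π·1.125²/4 = 0.994 in²; R_n = 54 × 0.994 × 4 × 2 = 429.4 kips → 0.75 × 429.4 = 322 kips.
Bearing (1.2 l_c t F_u ≤ 2.4 d t F_u): upper limit = 2.4·1.125·0.25·70 = 47.25 kips.
  Edge l_c = 1.5 − 1.25/2 = 0.875 → r_n = 18.38 kips; interior l_c = 3.875 − 1.25 = 2.625 → r_n = 47.25 kips.
  R_n,bearing = 1·18.38 + 3·47.25 = 160.1 kips → 0.75 × 160.1 = 120 kips.
Bearing governs: 120 kips.

120 kips (bearing governs)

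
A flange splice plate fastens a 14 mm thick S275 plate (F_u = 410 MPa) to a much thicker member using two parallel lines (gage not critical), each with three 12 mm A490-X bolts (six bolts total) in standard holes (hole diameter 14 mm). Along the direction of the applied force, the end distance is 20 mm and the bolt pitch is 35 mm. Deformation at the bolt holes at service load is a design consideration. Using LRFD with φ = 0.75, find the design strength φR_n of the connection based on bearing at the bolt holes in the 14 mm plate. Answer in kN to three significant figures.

Per bolt r_n = 1.2 l_c t F_u ≤ 2.4 d t F_u; upper limit = 2.4 × 12 × 14 × 410 / 1000 = 165.3 kN.
Edge bolt: l_c = 20 − 14/2 = 13 mm → 1.2 × 13 × 14 × 410 / 1000 = 89.54 → r_n = 89.54 kN.
Interior bolts: l_c = 35 − 14 = 21 mm → 1.2 × 21 × 14 × 410 / 1000 = 144.6 → r_n = 144.6 kN.
R_n = 2 × 89.54 + 4 × 144.6 = 757.7 kN.
Design strength φR_n = 0.75 × 757.7 = 568 kN.

568 kN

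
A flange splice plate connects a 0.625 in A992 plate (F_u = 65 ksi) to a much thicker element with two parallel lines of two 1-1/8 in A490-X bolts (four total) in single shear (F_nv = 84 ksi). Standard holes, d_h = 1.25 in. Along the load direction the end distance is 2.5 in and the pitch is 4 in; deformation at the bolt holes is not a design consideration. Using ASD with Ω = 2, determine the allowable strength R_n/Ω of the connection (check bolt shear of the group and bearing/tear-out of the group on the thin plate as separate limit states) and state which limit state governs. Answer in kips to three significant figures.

167 kips (bolt shear governs)

Bolt shear: A_b = π·1.125²/4 = 0.994 in²; R_n = 84 × 0.994 × 4 × 1 = 334 kips → 334 / 2 = 167 kips.
Bearing (1.5 l_c t F_u ≤ 3.0 d t F_u): upper limit = 3.0·1.125·0.625·65 = 137.1 kips.
  Edge l_c = 2.5 − 1.25/2 = 1.875 → r_n = 114.3 kips; interior l_c = 4 − 1.25 = 2.75 → r_n = 137.1 kips.
  R_n,bearing = 2·114.3 + 2·137.1 = 502.7 kips → 502.7 / 2 = 251 kips.
Bolt shear governs: 167 kips.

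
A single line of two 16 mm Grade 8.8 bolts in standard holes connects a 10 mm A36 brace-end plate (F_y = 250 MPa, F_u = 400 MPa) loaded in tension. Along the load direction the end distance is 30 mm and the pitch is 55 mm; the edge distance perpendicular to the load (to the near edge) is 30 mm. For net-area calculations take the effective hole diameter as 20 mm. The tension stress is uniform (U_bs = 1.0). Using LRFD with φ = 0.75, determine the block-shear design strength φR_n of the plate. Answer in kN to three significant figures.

156 kN

Shear plane L_v = 30 + 1·55 = 85 mm; A_gv = 85 × 10 = 850 mm².
A_nv = (85 − 1.5·20) × 10 = 550 mm².
A_nt = (30 − 0.5·20) × 10 = 200 mm².
0.6 F_u A_nv = 132 kN; 0.6 F_y A_gv = 127.5 kN → shear yielding governs the shear term.
R_n = 127.5 + 1.0 × 400 × 200 / 1000 = 207.5 kN.
Design strength φR_n = 0.75 × 207.5 = 156 kN.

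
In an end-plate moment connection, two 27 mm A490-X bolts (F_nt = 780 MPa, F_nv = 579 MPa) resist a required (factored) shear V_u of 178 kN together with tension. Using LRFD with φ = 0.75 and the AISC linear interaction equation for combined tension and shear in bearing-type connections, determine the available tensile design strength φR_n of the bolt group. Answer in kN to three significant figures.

631 kN

A_b = π·27²/4 = 572.6 mm²; f_rv = 178 × 1000 / (2 × 572.6) = 155.4 MPa.
F'_nt = 1.3 F_nt − (F_nt / φF_nv) f_rv = 1.3·780 − (780/(0.75·579))·155.4 = 734.8 MPa, capped at F_nt → F'_nt = 734.8 MPa.
R_n = F'_nt · A_b · n = 734.8 × 572.6 × 2 / 1000 = 841.4 kN.
Design strength φR_n = 0.75 × 841.4 = 631 kN.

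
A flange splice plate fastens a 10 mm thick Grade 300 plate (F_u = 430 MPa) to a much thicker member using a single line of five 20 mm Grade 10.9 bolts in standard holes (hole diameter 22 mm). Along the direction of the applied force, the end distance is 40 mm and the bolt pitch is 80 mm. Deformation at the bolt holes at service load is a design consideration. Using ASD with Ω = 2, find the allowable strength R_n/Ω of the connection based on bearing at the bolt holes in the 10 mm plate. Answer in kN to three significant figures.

Per bolt r_n = 1.2 l_c t F_u ≤ 2.4 d t F_u; upper limit = 2.4 × 20 × 10 × 430 / 1000 = 206.4 kN.
Edge bolt: l_c = 40 − 22/2 = 29 mm → 1.2 × 29 × 10 × 430 / 1000 = 149.6 → r_n = 149.6 kN.
Interior bolts: l_c = 80 − 22 = 58 mm → 1.2 × 58 × 10 × 430 / 1000 = 299.3 → r_n = 206.4 kN.
R_n = 1 × 149.6 + 4 × 206.4 = 975.2 kN.
Allowable strength R_n/Ω = 975.2 / 2 = 488 kN.

488 kN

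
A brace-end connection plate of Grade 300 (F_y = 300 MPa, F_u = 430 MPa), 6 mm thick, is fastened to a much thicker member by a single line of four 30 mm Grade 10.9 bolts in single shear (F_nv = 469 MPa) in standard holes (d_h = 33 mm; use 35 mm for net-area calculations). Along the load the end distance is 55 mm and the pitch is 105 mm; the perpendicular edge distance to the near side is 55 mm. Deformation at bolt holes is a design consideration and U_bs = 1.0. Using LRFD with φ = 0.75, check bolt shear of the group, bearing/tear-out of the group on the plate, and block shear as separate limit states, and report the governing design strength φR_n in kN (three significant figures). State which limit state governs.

360 kN (block shear governs)

Bolt shear: A_b = π·30²/4 = 706.9 mm²; R_n = 469 × 706.9 × 4 × 1 / 1000 = 1326 kN → 0.75 × 1326 = 995 kN.
Bearing: edge l_c = 38.5, r_n = 119.2 kN; interior l_c = 72, r_n = 185.8 kN; R_n = 119.2 + 3·185.8 = 676.5 kN → 507 kN.
Block shear: A_gv = 2220, A_nv = 1485, A_nt = 225 mm²; R_n = min(0.6F_uA_nv, 0.6F_yA_gv) + U_bs·F_u·A_nt = 479.9 kN → 360 kN.
Block shear governs: 360 kN.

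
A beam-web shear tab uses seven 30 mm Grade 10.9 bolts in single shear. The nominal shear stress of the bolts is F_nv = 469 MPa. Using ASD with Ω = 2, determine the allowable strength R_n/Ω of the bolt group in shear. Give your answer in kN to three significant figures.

A_b = π × 30² / 4 = 706.9 mm².
R_n = F_nv · A_b · n · n_s = 469 × 706.9 × 7 × 1 / 1000 = 2321 kN.
Allowable strength R_n/Ω = 2321 / 2 = 1160 kN.

1160 kN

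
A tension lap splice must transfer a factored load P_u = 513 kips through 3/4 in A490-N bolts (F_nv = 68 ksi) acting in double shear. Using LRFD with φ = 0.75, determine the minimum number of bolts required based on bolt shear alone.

12 bolts

A_b = π·0.75²/4 = 0.4418 in².
Per-bolt design strength φR_n = 0.75 × 68 × 0.4418 × 2 = 45.06 kips.
n ≥ 513 / 45.06 = 11.38 → use 12 bolts.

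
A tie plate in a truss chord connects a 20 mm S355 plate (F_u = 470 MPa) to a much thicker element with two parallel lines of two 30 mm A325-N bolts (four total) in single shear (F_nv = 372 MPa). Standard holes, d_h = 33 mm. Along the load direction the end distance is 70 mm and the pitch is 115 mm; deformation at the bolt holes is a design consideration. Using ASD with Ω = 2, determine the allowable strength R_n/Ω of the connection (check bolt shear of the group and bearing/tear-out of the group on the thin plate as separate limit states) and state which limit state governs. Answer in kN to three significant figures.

526 kN (bolt shear governs)

Bolt shear: A_b = π·30²/4 = 706.9 mm²; R_n = 372 × 706.9 × 4 × 1 / 1000 = 1052 kN → 1052 / 2 = 526 kN.
Bearing (1.2 l_c t F_u ≤ 2.4 d t F_u): upper limit = 2.4·30·20·470 / 1000 = 676.8 kN.
  Edge l_c = 70 − 33/2 = 53.5 → r_n = 603.5 kN; interior l_c = 115 − 33 = 82 → r_n = 676.8 kN.
  R_n,bearing = 2·603.5 + 2·676.8 = 2561 kN → 2561 / 2 = 1280 kN.
Bolt shear governs: 526 kN.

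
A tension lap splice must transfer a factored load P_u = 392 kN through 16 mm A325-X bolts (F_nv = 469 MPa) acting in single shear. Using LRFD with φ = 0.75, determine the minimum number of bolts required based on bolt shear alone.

A_b = π·16²/4 = 201.1 mm².
Per-bolt design strength φR_n = 0.75 × 469 × 201.1 × 1 / 1000 = 70.72 kN.
n ≥ 392 / 70.72 = 5.543 → use 6 bolts.

6 bolts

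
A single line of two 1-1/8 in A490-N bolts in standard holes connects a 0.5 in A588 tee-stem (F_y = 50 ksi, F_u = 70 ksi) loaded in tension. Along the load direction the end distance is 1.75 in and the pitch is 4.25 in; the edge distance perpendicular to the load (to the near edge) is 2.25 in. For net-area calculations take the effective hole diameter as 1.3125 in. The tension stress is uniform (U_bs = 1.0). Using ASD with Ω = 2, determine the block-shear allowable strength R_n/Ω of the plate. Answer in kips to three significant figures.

Shear plane L_v = 1.75 + 1·4.25 = 6 in; A_gv = 6 × 0.5 = 3 in².
A_nv = (6 − 1.5·1.3125) × 0.5 = 2.016 in².
A_nt = (2.25 − 0.5·1.3125) × 0.5 = 0.7969 in².
0.6 F_u A_nv = 84.66 kips; 0.6 F_y A_gv = 90 kips → shear rupture governs the shear term.
R_n = 84.66 + 1.0 × 70 × 0.7969 = 140.4 kips.
Allowable strength R_n/Ω = 140.4 / 2 = 70.2 kips.

70.2 kips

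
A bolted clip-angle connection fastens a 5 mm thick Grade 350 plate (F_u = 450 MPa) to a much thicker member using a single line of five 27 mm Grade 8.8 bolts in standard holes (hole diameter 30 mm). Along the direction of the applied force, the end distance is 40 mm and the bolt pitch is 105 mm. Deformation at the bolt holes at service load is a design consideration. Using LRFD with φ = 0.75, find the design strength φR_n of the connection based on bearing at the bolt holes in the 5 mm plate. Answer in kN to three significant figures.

488 kN

Per bolt r_n = 1.2 l_c t F_u ≤ 2.4 d t F_u; upper limit = 2.4 × 27 × 5 × 450 / 1000 = 145.8 kN.
Edge bolt: l_c = 40 − 30/2 = 25 mm → 1.2 × 25 × 5 × 450 / 1000 = 67.5 → r_n = 67.5 kN.
Interior bolts: l_c = 105 − 30 = 75 mm → 1.2 × 75 × 5 × 450 / 1000 = 202.5 → r_n = 145.8 kN.
R_n = 1 × 67.5 + 4 × 145.8 = 650.7 kN.
Design strength φR_n = 0.75 × 650.7 = 488 kN.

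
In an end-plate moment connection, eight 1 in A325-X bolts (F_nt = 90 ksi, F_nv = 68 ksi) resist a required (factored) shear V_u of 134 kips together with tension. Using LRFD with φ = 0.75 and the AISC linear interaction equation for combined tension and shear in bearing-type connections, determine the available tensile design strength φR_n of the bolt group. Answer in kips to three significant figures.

A_b = π·1²/4 = 0.7854 in²; f_rv = 134 / (8 × 0.7854) = 21.33 ksi.
F'_nt = 1.3 F_nt − (F_nt / φF_nv) f_rv = 1.3·90 − (90/(0.75·68))·21.33 = 79.36 ksi, capped at F_nt → F'_nt = 79.36 ksi.
R_n = F'_nt · A_b · n = 79.36 × 0.7854 × 8 = 498.7 kips.
Design strength φR_n = 0.75 × 498.7 = 374 kips.

374 kips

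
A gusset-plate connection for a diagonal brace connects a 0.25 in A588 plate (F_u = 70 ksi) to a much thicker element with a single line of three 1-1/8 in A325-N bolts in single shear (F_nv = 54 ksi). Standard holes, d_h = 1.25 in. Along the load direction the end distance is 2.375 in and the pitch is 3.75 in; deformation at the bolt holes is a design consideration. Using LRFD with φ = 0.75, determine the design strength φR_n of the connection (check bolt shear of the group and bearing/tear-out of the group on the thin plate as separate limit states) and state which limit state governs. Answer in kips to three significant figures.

Bolt shear: A_b = π·1.125²/4 = 0.994 in²; R_n = 54 × 0.994 × 3 × 1 = 161 kips → 0.75 × 161 = 121 kips.
Bearing (1.2 l_c t F_u ≤ 2.4 d t F_u): upper limit = 2.4·1.125·0.25·70 = 47.25 kips.
  Edge l_c = 2.375 − 1.25/2 = 1.75 → r_n = 36.75 kips; interior l_c = 3.75 − 1.25 = 2.5 → r_n = 47.25 kips.
  R_n,bearing = 1·36.75 + 2·47.25 = 131.2 kips → 0.75 × 131.2 = 98.4 kips.
Bearing governs: 98.4 kips.

98.4 kips (bearing governs)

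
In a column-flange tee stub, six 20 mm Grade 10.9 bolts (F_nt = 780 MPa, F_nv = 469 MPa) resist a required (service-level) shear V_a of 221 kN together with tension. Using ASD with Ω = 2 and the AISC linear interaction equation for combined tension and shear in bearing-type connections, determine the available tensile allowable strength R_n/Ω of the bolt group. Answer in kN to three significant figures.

A_b = π·20²/4 = 314.2 mm²; f_rv = 221 × 1000 / (6 × 314.2) = 117.2 MPa.
F'_nt = 1.3 F_nt − (Ω F_nt / F_nv) f_rv = 1.3·780 − (2·780/469)·117.2 = 624 MPa, capped at F_nt → F'_nt = 624 MPa.
R_n = F'_nt · A_b · n = 624 × 314.2 × 6 / 1000 = 1176 kN.
Allowable strength R_n/Ω = 1176 / 2 = 588 kN.

588 kN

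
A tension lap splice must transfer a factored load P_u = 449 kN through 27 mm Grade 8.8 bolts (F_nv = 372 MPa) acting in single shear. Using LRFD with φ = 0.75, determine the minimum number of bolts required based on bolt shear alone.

A_b = π·27²/4 = 572.6 mm².
Per-bolt design strength φR_n = 0.75 × 372 × 572.6 × 1 / 1000 = 159.7 kN.
n ≥ 449 / 159.7 = 2.811 → use 3 bolts.

3 bolts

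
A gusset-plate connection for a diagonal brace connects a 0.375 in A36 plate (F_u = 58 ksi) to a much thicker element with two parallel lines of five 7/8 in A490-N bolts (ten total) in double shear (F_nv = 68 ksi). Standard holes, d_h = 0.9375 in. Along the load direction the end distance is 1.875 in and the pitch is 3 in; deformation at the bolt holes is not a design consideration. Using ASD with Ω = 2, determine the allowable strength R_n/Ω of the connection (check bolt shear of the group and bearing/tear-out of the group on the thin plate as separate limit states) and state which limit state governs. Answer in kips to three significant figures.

274 kips (bearing governs)

Bolt shear: A_b = π·0.875²/4 = 0.6013 in²; R_n = 68 × 0.6013 × 10 × 2 = 817.8 kips → 817.8 / 2 = 409 kips.
Bearing (1.5 l_c t F_u ≤ 3.0 d t F_u): upper limit = 3.0·0.875·0.375·58 = 57.09 kips.
  Edge l_c = 1.875 − 0.9375/2 = 1.406 → r_n = 45.88 kips; interior l_c = 3 − 0.9375 = 2.062 → r_n = 57.09 kips.
  R_n,bearing = 2·45.88 + 8·57.09 = 548.5 kips → 548.5 / 2 = 274 kips.
Bearing governs: 274 kips.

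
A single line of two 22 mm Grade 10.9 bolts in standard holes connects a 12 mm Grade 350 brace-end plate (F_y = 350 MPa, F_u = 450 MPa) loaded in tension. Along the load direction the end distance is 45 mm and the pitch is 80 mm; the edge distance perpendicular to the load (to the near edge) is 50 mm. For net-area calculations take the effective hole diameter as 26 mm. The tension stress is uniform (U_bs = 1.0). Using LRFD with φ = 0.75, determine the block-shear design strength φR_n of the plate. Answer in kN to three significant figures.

Shear plane L_v = 45 + 1·80 = 125 mm; A_gv = 125 × 12 = 1500 mm².
A_nv = (125 − 1.5·26) × 12 = 1032 mm².
A_nt = (50 − 0.5·26) × 12 = 444 mm².
0.6 F_u A_nv = 278.6 kN; 0.6 F_y A_gv = 315 kN → shear rupture governs the shear term.
R_n = 278.6 + 1.0 × 450 × 444 / 1000 = 478.4 kN.
Design strength φR_n = 0.75 × 478.4 = 359 kN.

359 kN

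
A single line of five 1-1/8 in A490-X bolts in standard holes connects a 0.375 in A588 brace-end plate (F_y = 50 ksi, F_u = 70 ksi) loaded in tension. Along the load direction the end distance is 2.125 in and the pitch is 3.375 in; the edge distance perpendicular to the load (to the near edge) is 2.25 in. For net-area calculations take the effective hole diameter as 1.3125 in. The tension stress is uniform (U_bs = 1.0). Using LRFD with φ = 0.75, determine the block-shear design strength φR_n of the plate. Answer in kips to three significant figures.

Shear plane L_v = 2.125 + 4·3.375 = 15.62 in; A_gv = 15.62 × 0.375 = 5.859 in².
A_nv = (15.62 − 4.5·1.3125) × 0.375 = 3.645 in².
A_nt = (2.25 − 0.5·1.3125) × 0.375 = 0.5977 in².
0.6 F_u A_nv = 153.1 kips; 0.6 F_y A_gv = 175.8 kips → shear rupture governs the shear term.
R_n = 153.1 + 1.0 × 70 × 0.5977 = 194.9 kips.
Design strength φR_n = 0.75 × 194.9 = 146 kips.

146 kips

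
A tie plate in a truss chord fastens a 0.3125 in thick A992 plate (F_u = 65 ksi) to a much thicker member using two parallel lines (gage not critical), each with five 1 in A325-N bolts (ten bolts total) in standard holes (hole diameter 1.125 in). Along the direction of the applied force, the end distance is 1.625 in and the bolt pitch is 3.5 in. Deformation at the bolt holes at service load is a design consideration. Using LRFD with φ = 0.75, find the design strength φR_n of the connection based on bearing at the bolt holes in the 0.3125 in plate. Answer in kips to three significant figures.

Per bolt r_n = 1.2 l_c t F_u ≤ 2.4 d t F_u; upper limit = 2.4 × 1 × 0.3125 × 65 = 48.75 kips.
Edge bolt: l_c = 1.625 − 1.125/2 = 1.062 in → 1.2 × 1.062 × 0.3125 × 65 = 25.9 → r_n = 25.9 kips.
Interior bolts: l_c = 3.5 − 1.125 = 2.375 in → 1.2 × 2.375 × 0.3125 × 65 = 57.89 → r_n = 48.75 kips.
R_n = 2 × 25.9 + 8 × 48.75 = 441.8 kips.
Design strength φR_n = 0.75 × 441.8 = 331 kips.

331 kips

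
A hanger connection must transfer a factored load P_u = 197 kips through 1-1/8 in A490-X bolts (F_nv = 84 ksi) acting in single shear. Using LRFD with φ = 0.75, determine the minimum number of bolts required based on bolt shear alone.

A_b = π·1.125²/4 = 0.994 in².
Per-bolt design strength φR_n = 0.75 × 84 × 0.994 × 1 = 62.62 kips.
n ≥ 197 / 62.62 = 3.146 → use 4 bolts.

4 bolts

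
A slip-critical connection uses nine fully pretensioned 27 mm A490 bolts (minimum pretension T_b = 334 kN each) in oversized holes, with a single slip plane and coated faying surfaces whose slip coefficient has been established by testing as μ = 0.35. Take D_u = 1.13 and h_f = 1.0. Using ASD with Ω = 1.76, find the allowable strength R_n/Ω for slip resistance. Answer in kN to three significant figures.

675 kN

R_n = μ · D_u · h_f · T_b · n_s · n_b = 0.35 × 1.13 × 1.0 × 334 × 1 × 9 = 1189 kN.
Allowable strength R_n/Ω = 1189 / 1.76 = 675 kN.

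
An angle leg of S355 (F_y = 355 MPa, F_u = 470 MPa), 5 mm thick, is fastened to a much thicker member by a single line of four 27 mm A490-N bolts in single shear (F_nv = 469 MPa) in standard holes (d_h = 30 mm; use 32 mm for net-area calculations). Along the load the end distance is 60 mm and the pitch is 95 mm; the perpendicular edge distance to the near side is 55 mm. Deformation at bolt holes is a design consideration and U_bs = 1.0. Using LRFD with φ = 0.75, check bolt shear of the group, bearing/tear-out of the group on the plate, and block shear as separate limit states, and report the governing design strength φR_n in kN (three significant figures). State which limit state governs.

Bolt shear: A_b = π·27²/4 = 572.6 mm²; R_n = 469 × 572.6 × 4 × 1 / 1000 = 1074 kN → 0.75 × 1074 = 806 kN.
Bearing: edge l_c = 45, r_n = 126.9 kN; interior l_c = 65, r_n = 152.3 kN; R_n = 126.9 + 3·152.3 = 583.7 kN → 438 kN.
Block shear: A_gv = 1725, A_nv = 1165, A_nt = 195 mm²; R_n = min(0.6F_uA_nv, 0.6F_yA_gv) + U_bs·F_u·A_nt = 420.2 kN → 315 kN.
Block shear governs: 315 kN.

315 kN (block shear governs)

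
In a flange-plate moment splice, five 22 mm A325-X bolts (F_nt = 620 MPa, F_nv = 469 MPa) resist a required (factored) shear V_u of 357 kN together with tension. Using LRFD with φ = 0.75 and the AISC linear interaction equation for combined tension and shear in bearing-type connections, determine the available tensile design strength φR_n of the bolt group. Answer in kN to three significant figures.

677 kN

A_b = π·22²/4 = 380.1 mm²; f_rv = 357 × 1000 / (5 × 380.1) = 187.8 MPa.
F'_nt = 1.3 F_nt − (F_nt / φF_nv) f_rv = 1.3·620 − (620/(0.75·469))·187.8 = 474.9 MPa, capped at F_nt → F'_nt = 474.9 MPa.
R_n = F'_nt · A_b · n = 474.9 × 380.1 × 5 / 1000 = 902.7 kN.
Design strength φR_n = 0.75 × 902.7 = 677 kN.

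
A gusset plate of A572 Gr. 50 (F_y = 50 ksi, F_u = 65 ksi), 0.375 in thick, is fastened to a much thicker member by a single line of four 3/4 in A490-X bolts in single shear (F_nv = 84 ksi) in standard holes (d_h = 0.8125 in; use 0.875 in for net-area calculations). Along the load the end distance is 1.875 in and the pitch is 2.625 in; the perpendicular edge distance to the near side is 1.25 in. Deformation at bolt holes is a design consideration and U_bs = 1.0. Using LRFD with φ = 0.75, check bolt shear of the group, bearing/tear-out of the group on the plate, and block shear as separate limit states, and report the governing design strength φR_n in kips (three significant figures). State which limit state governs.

Bolt shear: A_b = π·0.75²/4 = 0.4418 in²; R_n = 84 × 0.4418 × 4 × 1 = 148.4 kips → 0.75 × 148.4 = 111 kips.
Bearing: edge l_c = 1.469, r_n = 42.96 kips; interior l_c = 1.812, r_n = 43.87 kips; R_n = 42.96 + 3·43.87 = 174.6 kips → 131 kips.
Block shear: A_gv = 3.656, A_nv = 2.508, A_nt = 0.3047 in²; R_n = min(0.6F_uA_nv, 0.6F_yA_gv) + U_bs·F_u·A_nt = 117.6 kips → 88.2 kips.
Block shear governs: 88.2 kips.

88.2 kips (block shear governs)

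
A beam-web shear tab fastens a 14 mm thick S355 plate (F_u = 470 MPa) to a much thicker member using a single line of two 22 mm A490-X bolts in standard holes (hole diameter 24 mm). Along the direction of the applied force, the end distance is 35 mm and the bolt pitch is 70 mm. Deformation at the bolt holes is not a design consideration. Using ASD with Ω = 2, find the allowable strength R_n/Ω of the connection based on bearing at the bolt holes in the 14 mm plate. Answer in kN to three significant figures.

Per bolt r_n = 1.5 l_c t F_u ≤ 3.0 d t F_u; upper limit = 3.0 × 22 × 14 × 470 / 1000 = 434.3 kN.
Edge bolt: l_c = 35 − 24/2 = 23 mm → 1.5 × 23 × 14 × 470 / 1000 = 227 → r_n = 227 kN.
Interior bolts: l_c = 70 − 24 = 46 mm → 1.5 × 46 × 14 × 470 / 1000 = 454 → r_n = 434.3 kN.
R_n = 1 × 227 + 1 × 434.3 = 661.3 kN.
Allowable strength R_n/Ω = 661.3 / 2 = 331 kN.

331 kN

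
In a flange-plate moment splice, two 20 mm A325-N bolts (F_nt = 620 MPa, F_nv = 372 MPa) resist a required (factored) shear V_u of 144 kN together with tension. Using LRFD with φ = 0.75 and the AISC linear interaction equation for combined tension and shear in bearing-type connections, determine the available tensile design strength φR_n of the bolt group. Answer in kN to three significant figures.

A_b = π·20²/4 = 314.2 mm²; f_rv = 144 × 1000 / (2 × 314.2) = 229.2 MPa.
F'_nt = 1.3 F_nt − (F_nt / φF_nv) f_rv = 1.3·620 − (620/(0.75·372))·229.2 = 296.7 MPa, capped at F_nt → F'_nt = 296.7 MPa.
R_n = F'_nt · A_b · n = 296.7 × 314.2 × 2 / 1000 = 186.4 kN.
Design strength φR_n = 0.75 × 186.4 = 140 kN.

140 kN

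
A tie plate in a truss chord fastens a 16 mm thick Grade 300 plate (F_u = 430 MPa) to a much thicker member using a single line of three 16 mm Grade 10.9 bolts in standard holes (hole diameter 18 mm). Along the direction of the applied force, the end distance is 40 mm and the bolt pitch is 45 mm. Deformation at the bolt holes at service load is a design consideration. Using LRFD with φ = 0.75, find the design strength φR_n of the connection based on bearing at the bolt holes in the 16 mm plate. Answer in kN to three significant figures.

526 kN

Per bolt r_n = 1.2 l_c t F_u ≤ 2.4 d t F_u; upper limit = 2.4 × 16 × 16 × 430 / 1000 = 264.2 kN.
Edge bolt: l_c = 40 − 18/2 = 31 mm → 1.2 × 31 × 16 × 430 / 1000 = 255.9 → r_n = 255.9 kN.
Interior bolts: l_c = 45 − 18 = 27 mm → 1.2 × 27 × 16 × 430 / 1000 = 222.9 → r_n = 222.9 kN.
R_n = 1 × 255.9 + 2 × 222.9 = 701.8 kN.
Design strength φR_n = 0.75 × 701.8 = 526 kN.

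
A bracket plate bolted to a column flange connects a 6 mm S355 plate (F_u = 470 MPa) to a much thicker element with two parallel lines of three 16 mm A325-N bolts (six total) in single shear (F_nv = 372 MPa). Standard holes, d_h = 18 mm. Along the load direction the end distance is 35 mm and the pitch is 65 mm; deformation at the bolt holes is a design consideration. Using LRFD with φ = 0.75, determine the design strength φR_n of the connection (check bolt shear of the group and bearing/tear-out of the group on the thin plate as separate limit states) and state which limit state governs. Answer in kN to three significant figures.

337 kN (bolt shear governs)

Bolt shear: A_b = π·16²/4 = 201.1 mm²; R_n = 372 × 201.1 × 6 × 1 / 1000 = 448.8 kN → 0.75 × 448.8 = 337 kN.
Bearing (1.2 l_c t F_u ≤ 2.4 d t F_u): upper limit = 2.4·16·6·470 / 1000 = 108.3 kN.
  Edge l_c = 35 − 18/2 = 26 → r_n = 87.98 kN; interior l_c = 65 − 18 = 47 → r_n = 108.3 kN.
  R_n,bearing = 2·87.98 + 4·108.3 = 609.1 kN → 0.75 × 609.1 = 457 kN.
Bolt shear governs: 337 kN.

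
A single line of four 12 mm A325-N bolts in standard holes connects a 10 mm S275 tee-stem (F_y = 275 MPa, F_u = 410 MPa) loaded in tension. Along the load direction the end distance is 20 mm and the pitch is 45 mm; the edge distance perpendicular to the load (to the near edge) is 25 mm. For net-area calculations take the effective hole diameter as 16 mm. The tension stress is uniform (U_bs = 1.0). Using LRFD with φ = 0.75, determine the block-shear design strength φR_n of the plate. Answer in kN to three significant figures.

235 kN

Shear plane L_v = 20 + 3·45 = 155 mm; A_gv = 155 × 10 = 1550 mm².
A_nv = (155 − 3.5·16) × 10 = 990 mm².
A_nt = (25 − 0.5·16) × 10 = 170 mm².
0.6 F_u A_nv = 243.5 kN; 0.6 F_y A_gv = 255.8 kN → shear rupture governs the shear term.
R_n = 243.5 + 1.0 × 410 × 170 / 1000 = 313.2 kN.
Design strength φR_n = 0.75 × 313.2 = 235 kN.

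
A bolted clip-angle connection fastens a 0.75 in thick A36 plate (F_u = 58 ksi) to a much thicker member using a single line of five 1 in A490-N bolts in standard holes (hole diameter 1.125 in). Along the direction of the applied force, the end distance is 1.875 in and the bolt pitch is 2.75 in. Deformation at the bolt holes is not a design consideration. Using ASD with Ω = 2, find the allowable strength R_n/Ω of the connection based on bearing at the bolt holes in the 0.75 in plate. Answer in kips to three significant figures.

255 kips

Per bolt r_n = 1.5 l_c t F_u ≤ 3.0 d t F_u; upper limit = 3.0 × 1 × 0.75 × 58 = 130.5 kips.
Edge bolt: l_c = 1.875 − 1.125/2 = 1.312 in → 1.5 × 1.312 × 0.75 × 58 = 85.64 → r_n = 85.64 kips.
Interior bolts: l_c = 2.75 − 1.125 = 1.625 in → 1.5 × 1.625 × 0.75 × 58 = 106 → r_n = 106 kips.
R_n = 1 × 85.64 + 4 × 106 = 509.8 kips.
Allowable strength R_n/Ω = 509.8 / 2 = 255 kips.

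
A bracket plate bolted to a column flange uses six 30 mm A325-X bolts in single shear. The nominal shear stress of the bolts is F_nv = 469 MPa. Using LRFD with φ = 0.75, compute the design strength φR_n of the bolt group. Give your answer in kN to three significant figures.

1490 kN

A_b = π × 30² / 4 = 706.9 mm².
R_n = F_nv · A_b · n · n_s = 469 × 706.9 × 6 × 1 / 1000 = 1989 kN.
Design strength φR_n = 0.75 × 1989 = 1490 kN.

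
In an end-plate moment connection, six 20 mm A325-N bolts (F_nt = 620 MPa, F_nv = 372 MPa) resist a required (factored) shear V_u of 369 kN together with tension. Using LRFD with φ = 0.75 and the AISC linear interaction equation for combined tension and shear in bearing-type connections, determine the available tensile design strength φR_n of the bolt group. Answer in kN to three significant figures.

524 kN

A_b = π·20²/4 = 314.2 mm²; f_rv = 369 × 1000 / (6 × 314.2) = 195.8 MPa.
F'_nt = 1.3 F_nt − (F_nt / φF_nv) f_rv = 1.3·620 − (620/(0.75·372))·195.8 = 371 MPa, capped at F_nt → F'_nt = 371 MPa.
R_n = F'_nt · A_b · n = 371 × 314.2 × 6 / 1000 = 699.3 kN.
Design strength φR_n = 0.75 × 699.3 = 524 kN.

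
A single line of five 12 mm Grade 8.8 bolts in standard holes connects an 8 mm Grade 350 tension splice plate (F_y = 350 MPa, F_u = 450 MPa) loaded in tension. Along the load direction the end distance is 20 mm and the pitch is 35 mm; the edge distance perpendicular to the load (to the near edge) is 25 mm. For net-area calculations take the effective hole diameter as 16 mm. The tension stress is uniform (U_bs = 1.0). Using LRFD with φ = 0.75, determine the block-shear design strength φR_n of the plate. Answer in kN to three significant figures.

Shear plane L_v = 20 + 4·35 = 160 mm; A_gv = 160 × 8 = 1280 mm².
A_nv = (160 − 4.5·16) × 8 = 704 mm².
A_nt = (25 − 0.5·16) × 8 = 136 mm².
0.6 F_u A_nv = 190.1 kN; 0.6 F_y A_gv = 268.8 kN → shear rupture governs the shear term.
R_n = 190.1 + 1.0 × 450 × 136 / 1000 = 251.3 kN.
Design strength φR_n = 0.75 × 251.3 = 188 kN.

188 kN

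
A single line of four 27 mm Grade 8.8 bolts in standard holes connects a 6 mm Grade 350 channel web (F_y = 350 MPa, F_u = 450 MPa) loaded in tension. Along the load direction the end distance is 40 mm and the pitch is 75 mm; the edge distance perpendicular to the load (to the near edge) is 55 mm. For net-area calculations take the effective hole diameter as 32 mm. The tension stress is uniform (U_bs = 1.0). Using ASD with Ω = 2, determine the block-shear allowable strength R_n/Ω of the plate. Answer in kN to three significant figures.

Shear plane L_v = 40 + 3·75 = 265 mm; A_gv = 265 × 6 = 1590 mm².
A_nv = (265 − 3.5·32) × 6 = 918 mm².
A_nt = (55 − 0.5·32) × 6 = 234 mm².
0.6 F_u A_nv = 247.9 kN; 0.6 F_y A_gv = 333.9 kN → shear rupture governs the shear term.
R_n = 247.9 + 1.0 × 450 × 234 / 1000 = 353.2 kN.
Allowable strength R_n/Ω = 353.2 / 2 = 177 kN.

177 kN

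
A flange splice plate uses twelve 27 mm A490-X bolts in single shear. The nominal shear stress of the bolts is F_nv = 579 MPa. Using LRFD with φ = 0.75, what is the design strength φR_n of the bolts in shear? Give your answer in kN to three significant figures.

A_b = π × 27² / 4 = 572.6 mm².
R_n = F_nv · A_b · n · n_s = 579 × 572.6 × 12 × 1 / 1000 = 3978 kN.
Design strength φR_n = 0.75 × 3978 = 2980 kN.

2980 kN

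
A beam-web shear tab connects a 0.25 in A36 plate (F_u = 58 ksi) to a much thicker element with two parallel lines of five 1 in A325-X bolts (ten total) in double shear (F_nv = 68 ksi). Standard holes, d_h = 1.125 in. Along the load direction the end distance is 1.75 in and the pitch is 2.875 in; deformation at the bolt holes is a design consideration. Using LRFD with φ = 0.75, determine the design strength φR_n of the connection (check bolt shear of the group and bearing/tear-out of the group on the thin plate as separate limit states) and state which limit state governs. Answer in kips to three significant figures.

Bolt shear: A_b = π·1²/4 = 0.7854 in²; R_n = 68 × 0.7854 × 10 × 2 = 1068 kips → 0.75 × 1068 = 801 kips.
Bearing (1.2 l_c t F_u ≤ 2.4 d t F_u): upper limit = 2.4·1·0.25·58 = 34.8 kips.
  Edge l_c = 1.75 − 1.125/2 = 1.188 → r_n = 20.66 kips; interior l_c = 2.875 − 1.125 = 1.75 → r_n = 30.45 kips.
  R_n,bearing = 2·20.66 + 8·30.45 = 284.9 kips → 0.75 × 284.9 = 214 kips.
Bearing governs: 214 kips.

214 kips (bearing governs)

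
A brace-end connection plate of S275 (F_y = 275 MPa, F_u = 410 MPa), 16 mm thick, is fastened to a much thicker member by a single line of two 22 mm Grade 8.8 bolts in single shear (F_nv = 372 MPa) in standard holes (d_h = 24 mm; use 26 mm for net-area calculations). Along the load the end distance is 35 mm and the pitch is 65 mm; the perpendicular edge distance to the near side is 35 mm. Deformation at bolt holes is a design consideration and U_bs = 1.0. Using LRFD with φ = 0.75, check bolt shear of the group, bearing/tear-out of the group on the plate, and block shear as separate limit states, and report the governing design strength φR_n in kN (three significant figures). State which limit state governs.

212 kN (bolt shear governs)

Bolt shear: A_b = π·22²/4 = 380.1 mm²; R_n = 372 × 380.1 × 2 × 1 / 1000 = 282.8 kN → 0.75 × 282.8 = 212 kN.
Bearing: edge l_c = 23, r_n = 181.1 kN; interior l_c = 41, r_n = 322.8 kN; R_n = 181.1 + 1·322.8 = 503.8 kN → 378 kN.
Block shear: A_gv = 1600, A_nv = 976, A_nt = 352 mm²; R_n = min(0.6F_uA_nv, 0.6F_yA_gv) + U_bs·F_u·A_nt = 384.4 kN → 288 kN.
Bolt shear governs: 212 kN.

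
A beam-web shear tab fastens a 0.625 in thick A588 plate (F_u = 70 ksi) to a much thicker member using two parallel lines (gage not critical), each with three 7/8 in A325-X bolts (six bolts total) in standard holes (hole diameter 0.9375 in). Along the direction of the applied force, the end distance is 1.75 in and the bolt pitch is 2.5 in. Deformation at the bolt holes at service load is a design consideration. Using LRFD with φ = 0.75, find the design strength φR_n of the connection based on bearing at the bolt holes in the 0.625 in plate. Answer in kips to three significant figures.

Per bolt r_n = 1.2 l_c t F_u ≤ 2.4 d t F_u; upper limit = 2.4 × 0.875 × 0.625 × 70 = 91.88 kips.
Edge bolt: l_c = 1.75 − 0.9375/2 = 1.281 in → 1.2 × 1.281 × 0.625 × 70 = 67.27 → r_n = 67.27 kips.
Interior bolts: l_c = 2.5 − 0.9375 = 1.562 in → 1.2 × 1.562 × 0.625 × 70 = 82.03 → r_n = 82.03 kips.
R_n = 2 × 67.27 + 4 × 82.03 = 462.7 kips.
Design strength φR_n = 0.75 × 462.7 = 347 kips.

347 kips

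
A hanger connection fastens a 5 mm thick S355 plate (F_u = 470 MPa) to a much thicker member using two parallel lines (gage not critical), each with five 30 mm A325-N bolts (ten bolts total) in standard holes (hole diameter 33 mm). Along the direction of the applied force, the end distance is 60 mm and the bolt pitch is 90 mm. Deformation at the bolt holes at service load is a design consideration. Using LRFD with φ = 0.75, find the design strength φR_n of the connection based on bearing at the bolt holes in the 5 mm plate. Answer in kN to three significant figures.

1150 kN

Per bolt r_n = 1.2 l_c t F_u ≤ 2.4 d t F_u; upper limit = 2.4 × 30 × 5 × 470 / 1000 = 169.2 kN.
Edge bolt: l_c = 60 − 33/2 = 43.5 mm → 1.2 × 43.5 × 5 × 470 / 1000 = 122.7 → r_n = 122.7 kN.
Interior bolts: l_c = 90 − 33 = 57 mm → 1.2 × 57 × 5 × 470 / 1000 = 160.7 → r_n = 160.7 kN.
R_n = 2 × 122.7 + 8 × 160.7 = 1531 kN.
Design strength φR_n = 0.75 × 1531 = 1150 kN.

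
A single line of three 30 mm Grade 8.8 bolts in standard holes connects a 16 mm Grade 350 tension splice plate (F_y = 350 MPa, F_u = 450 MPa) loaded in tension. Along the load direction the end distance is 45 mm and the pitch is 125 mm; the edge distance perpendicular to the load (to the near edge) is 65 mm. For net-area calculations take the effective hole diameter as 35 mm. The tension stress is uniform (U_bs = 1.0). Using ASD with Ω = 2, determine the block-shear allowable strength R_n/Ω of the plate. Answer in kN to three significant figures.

619 kN

Shear plane L_v = 45 + 2·125 = 295 mm; A_gv = 295 × 16 = 4720 mm².
A_nv = (295 − 2.5·35) × 16 = 3320 mm².
A_nt = (65 − 0.5·35) × 16 = 760 mm².
0.6 F_u A_nv = 896.4 kN; 0.6 F_y A_gv = 991.2 kN → shear rupture governs the shear term.
R_n = 896.4 + 1.0 × 450 × 760 / 1000 = 1238 kN.
Allowable strength R_n/Ω = 1238 / 2 = 619 kN.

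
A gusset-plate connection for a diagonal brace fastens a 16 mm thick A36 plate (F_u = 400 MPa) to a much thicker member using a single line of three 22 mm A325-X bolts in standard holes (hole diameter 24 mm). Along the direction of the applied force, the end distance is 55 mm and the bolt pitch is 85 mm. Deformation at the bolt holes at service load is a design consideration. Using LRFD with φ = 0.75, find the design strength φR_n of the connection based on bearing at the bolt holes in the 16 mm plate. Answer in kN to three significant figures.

Per bolt r_n = 1.2 l_c t F_u ≤ 2.4 d t F_u; upper limit = 2.4 × 22 × 16 × 400 / 1000 = 337.9 kN.
Edge bolt: l_c = 55 − 24/2 = 43 mm → 1.2 × 43 × 16 × 400 / 1000 = 330.2 → r_n = 330.2 kN.
Interior bolts: l_c = 85 − 24 = 61 mm → 1.2 × 61 × 16 × 400 / 1000 = 468.5 → r_n = 337.9 kN.
R_n = 1 × 330.2 + 2 × 337.9 = 1006 kN.
Design strength φR_n = 0.75 × 1006 = 755 kN.

755 kN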